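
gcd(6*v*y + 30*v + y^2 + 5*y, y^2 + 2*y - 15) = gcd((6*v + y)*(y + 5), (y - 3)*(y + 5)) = y + 5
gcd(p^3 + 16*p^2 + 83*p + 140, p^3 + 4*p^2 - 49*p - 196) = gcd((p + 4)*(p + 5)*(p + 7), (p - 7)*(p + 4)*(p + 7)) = p^2 + 11*p + 28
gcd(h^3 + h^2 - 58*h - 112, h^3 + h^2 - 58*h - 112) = h^3 + h^2 - 58*h - 112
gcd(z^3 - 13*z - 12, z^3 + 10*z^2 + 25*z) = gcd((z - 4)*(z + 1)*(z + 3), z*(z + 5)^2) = 1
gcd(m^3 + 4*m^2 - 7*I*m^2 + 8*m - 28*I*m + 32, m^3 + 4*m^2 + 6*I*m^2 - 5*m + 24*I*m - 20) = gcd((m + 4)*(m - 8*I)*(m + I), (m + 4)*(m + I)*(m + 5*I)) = m^2 + m*(4 + I) + 4*I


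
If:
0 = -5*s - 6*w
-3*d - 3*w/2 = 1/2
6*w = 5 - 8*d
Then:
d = -7/4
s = -19/5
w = 19/6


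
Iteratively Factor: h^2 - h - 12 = (h - 4)*(h + 3)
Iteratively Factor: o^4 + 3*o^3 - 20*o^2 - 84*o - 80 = (o - 5)*(o^3 + 8*o^2 + 20*o + 16) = (o - 5)*(o + 2)*(o^2 + 6*o + 8) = (o - 5)*(o + 2)*(o + 4)*(o + 2)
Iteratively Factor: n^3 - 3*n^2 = (n - 3)*(n^2) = n*(n - 3)*(n)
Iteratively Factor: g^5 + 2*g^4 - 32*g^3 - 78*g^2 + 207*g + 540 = (g + 3)*(g^4 - g^3 - 29*g^2 + 9*g + 180) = (g - 5)*(g + 3)*(g^3 + 4*g^2 - 9*g - 36) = (g - 5)*(g + 3)^2*(g^2 + g - 12) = (g - 5)*(g - 3)*(g + 3)^2*(g + 4)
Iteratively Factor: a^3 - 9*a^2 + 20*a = (a)*(a^2 - 9*a + 20) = a*(a - 5)*(a - 4)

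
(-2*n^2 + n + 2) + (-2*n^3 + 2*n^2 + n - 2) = -2*n^3 + 2*n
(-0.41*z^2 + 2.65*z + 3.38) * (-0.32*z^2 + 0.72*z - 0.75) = 0.1312*z^4 - 1.1432*z^3 + 1.1339*z^2 + 0.4461*z - 2.535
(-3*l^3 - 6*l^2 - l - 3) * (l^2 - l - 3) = -3*l^5 - 3*l^4 + 14*l^3 + 16*l^2 + 6*l + 9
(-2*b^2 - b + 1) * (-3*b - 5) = 6*b^3 + 13*b^2 + 2*b - 5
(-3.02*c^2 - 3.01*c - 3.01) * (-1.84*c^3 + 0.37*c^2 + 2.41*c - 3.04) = 5.5568*c^5 + 4.421*c^4 - 2.8535*c^3 + 0.812999999999999*c^2 + 1.8963*c + 9.1504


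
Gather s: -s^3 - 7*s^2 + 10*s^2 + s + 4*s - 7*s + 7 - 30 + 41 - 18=-s^3 + 3*s^2 - 2*s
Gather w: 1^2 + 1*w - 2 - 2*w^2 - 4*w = -2*w^2 - 3*w - 1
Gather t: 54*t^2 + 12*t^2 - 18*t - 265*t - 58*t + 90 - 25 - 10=66*t^2 - 341*t + 55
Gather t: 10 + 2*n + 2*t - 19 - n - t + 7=n + t - 2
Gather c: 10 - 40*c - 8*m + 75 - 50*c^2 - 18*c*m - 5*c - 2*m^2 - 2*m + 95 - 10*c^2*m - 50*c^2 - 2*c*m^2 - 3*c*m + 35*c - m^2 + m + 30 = c^2*(-10*m - 100) + c*(-2*m^2 - 21*m - 10) - 3*m^2 - 9*m + 210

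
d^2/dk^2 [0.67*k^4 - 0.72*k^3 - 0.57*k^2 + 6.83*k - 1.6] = 8.04*k^2 - 4.32*k - 1.14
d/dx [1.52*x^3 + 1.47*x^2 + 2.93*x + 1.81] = 4.56*x^2 + 2.94*x + 2.93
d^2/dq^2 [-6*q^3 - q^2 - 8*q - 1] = -36*q - 2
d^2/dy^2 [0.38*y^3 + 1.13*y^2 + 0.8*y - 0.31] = 2.28*y + 2.26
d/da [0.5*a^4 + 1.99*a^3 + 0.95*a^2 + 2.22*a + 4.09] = 2.0*a^3 + 5.97*a^2 + 1.9*a + 2.22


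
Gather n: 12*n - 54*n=-42*n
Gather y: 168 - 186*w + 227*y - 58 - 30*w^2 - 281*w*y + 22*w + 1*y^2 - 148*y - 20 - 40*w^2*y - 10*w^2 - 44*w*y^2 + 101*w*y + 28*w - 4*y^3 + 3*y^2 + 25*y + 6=-40*w^2 - 136*w - 4*y^3 + y^2*(4 - 44*w) + y*(-40*w^2 - 180*w + 104) + 96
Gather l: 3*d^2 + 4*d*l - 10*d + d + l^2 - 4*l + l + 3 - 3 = 3*d^2 - 9*d + l^2 + l*(4*d - 3)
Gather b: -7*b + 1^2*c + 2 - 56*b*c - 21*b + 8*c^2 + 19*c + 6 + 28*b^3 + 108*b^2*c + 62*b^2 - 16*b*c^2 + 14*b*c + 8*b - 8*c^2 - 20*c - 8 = 28*b^3 + b^2*(108*c + 62) + b*(-16*c^2 - 42*c - 20)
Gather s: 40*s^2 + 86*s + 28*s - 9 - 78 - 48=40*s^2 + 114*s - 135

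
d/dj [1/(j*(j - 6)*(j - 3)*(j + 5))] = 2*(-2*j^3 + 6*j^2 + 27*j - 45)/(j^2*(j^6 - 8*j^5 - 38*j^4 + 396*j^3 + 9*j^2 - 4860*j + 8100))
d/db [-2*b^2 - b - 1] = -4*b - 1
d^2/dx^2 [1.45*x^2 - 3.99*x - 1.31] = 2.90000000000000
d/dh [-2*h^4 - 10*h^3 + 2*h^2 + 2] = 2*h*(-4*h^2 - 15*h + 2)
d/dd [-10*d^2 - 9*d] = -20*d - 9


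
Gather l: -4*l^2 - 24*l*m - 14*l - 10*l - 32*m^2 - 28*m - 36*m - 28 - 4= -4*l^2 + l*(-24*m - 24) - 32*m^2 - 64*m - 32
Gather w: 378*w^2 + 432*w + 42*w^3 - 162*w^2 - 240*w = 42*w^3 + 216*w^2 + 192*w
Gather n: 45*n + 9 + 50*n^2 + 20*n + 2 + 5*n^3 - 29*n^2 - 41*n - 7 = 5*n^3 + 21*n^2 + 24*n + 4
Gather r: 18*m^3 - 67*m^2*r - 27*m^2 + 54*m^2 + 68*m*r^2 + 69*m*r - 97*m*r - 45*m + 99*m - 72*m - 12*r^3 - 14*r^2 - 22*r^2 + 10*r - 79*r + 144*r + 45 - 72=18*m^3 + 27*m^2 - 18*m - 12*r^3 + r^2*(68*m - 36) + r*(-67*m^2 - 28*m + 75) - 27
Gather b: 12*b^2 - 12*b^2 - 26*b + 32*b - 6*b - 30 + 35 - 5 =0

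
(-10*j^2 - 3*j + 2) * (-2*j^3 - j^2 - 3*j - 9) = 20*j^5 + 16*j^4 + 29*j^3 + 97*j^2 + 21*j - 18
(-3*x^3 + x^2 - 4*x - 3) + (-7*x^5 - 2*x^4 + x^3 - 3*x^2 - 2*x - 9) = -7*x^5 - 2*x^4 - 2*x^3 - 2*x^2 - 6*x - 12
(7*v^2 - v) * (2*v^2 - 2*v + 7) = 14*v^4 - 16*v^3 + 51*v^2 - 7*v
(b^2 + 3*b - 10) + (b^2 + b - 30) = 2*b^2 + 4*b - 40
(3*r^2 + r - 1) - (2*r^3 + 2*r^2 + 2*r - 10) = -2*r^3 + r^2 - r + 9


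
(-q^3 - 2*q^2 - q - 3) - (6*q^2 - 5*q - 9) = -q^3 - 8*q^2 + 4*q + 6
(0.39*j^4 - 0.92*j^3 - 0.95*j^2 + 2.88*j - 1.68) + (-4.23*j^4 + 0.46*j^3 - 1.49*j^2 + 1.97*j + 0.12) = -3.84*j^4 - 0.46*j^3 - 2.44*j^2 + 4.85*j - 1.56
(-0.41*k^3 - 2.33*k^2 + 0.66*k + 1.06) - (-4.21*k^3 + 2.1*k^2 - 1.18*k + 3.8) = 3.8*k^3 - 4.43*k^2 + 1.84*k - 2.74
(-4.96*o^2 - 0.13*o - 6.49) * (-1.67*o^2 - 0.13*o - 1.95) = 8.2832*o^4 + 0.8619*o^3 + 20.5272*o^2 + 1.0972*o + 12.6555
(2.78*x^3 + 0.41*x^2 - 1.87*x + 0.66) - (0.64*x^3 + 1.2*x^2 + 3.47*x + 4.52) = 2.14*x^3 - 0.79*x^2 - 5.34*x - 3.86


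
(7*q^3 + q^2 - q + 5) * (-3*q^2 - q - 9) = -21*q^5 - 10*q^4 - 61*q^3 - 23*q^2 + 4*q - 45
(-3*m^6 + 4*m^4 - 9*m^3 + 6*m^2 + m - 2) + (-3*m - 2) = -3*m^6 + 4*m^4 - 9*m^3 + 6*m^2 - 2*m - 4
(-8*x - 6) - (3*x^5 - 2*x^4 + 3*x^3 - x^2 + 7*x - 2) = -3*x^5 + 2*x^4 - 3*x^3 + x^2 - 15*x - 4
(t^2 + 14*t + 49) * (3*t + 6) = 3*t^3 + 48*t^2 + 231*t + 294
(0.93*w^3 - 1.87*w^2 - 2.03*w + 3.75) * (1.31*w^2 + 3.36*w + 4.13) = 1.2183*w^5 + 0.6751*w^4 - 5.1016*w^3 - 9.6314*w^2 + 4.2161*w + 15.4875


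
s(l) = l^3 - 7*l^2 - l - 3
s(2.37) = -31.38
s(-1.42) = -18.56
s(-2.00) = -37.00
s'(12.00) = 263.00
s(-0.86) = -7.95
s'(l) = 3*l^2 - 14*l - 1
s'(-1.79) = 33.67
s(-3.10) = -96.96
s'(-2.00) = 39.00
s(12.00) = 705.00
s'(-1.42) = 24.93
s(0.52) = -5.27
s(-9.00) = -1290.00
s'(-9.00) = 368.00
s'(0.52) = -7.47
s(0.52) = -5.27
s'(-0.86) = 13.26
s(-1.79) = -29.37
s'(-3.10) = 71.23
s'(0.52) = -7.47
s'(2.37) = -17.33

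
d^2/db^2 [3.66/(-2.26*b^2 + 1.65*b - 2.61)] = (37.387632*b^2 - 27.29628*b - 3.66*(4.52*b - 1.65)*(9.04*b - 3.3) + 43.177752)/(2.26*b^2 - 1.65*b + 2.61)^3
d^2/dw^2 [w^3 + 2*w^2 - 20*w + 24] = 6*w + 4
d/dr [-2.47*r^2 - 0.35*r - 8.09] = -4.94*r - 0.35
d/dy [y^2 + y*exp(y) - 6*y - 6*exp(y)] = y*exp(y) + 2*y - 5*exp(y) - 6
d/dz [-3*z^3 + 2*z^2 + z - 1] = -9*z^2 + 4*z + 1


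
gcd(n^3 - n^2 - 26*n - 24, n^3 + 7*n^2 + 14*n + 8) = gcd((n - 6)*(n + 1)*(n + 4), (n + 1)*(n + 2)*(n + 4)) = n^2 + 5*n + 4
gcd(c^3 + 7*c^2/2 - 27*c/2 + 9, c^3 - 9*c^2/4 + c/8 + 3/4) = 1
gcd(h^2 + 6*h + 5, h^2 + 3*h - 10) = h + 5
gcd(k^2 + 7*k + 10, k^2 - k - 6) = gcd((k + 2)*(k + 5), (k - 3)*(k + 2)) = k + 2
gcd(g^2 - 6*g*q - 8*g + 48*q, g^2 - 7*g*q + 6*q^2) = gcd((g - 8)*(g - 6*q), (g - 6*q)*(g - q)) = -g + 6*q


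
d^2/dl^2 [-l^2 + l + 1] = -2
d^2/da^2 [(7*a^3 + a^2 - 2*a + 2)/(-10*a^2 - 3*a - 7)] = 2*(657*a^3 - 831*a^2 - 1629*a + 31)/(1000*a^6 + 900*a^5 + 2370*a^4 + 1287*a^3 + 1659*a^2 + 441*a + 343)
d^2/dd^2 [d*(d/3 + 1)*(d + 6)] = 2*d + 6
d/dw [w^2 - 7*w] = 2*w - 7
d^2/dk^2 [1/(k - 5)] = 2/(k - 5)^3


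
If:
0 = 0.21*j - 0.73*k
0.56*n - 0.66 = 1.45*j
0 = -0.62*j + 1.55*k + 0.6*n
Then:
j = -0.51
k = -0.15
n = -0.15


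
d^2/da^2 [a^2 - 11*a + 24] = 2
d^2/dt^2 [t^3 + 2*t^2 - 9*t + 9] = 6*t + 4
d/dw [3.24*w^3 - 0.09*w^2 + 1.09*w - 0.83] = 9.72*w^2 - 0.18*w + 1.09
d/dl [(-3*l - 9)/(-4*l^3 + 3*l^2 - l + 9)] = 3*(4*l^3 - 3*l^2 + l - (l + 3)*(12*l^2 - 6*l + 1) - 9)/(4*l^3 - 3*l^2 + l - 9)^2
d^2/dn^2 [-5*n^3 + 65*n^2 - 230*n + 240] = 130 - 30*n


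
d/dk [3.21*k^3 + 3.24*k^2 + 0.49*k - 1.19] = 9.63*k^2 + 6.48*k + 0.49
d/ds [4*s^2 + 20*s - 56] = 8*s + 20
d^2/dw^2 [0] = 0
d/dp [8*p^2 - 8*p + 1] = 16*p - 8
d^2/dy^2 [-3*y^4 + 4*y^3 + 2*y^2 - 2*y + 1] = -36*y^2 + 24*y + 4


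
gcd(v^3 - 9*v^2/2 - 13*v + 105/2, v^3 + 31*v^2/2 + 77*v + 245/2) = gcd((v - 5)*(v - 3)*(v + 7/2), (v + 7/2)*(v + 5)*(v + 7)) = v + 7/2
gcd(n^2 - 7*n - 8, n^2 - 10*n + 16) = n - 8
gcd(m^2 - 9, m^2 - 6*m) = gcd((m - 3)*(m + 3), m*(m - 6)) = 1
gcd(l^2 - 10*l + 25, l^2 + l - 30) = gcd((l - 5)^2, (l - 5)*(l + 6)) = l - 5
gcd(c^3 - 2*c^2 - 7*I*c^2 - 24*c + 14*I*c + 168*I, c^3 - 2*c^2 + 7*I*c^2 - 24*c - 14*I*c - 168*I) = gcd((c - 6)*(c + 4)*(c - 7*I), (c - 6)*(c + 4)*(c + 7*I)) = c^2 - 2*c - 24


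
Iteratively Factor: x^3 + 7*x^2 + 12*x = (x + 4)*(x^2 + 3*x) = (x + 3)*(x + 4)*(x)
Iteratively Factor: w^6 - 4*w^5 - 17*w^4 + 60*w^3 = (w)*(w^5 - 4*w^4 - 17*w^3 + 60*w^2) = w^2*(w^4 - 4*w^3 - 17*w^2 + 60*w) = w^2*(w - 3)*(w^3 - w^2 - 20*w) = w^3*(w - 3)*(w^2 - w - 20) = w^3*(w - 5)*(w - 3)*(w + 4)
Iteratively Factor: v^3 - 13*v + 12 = (v + 4)*(v^2 - 4*v + 3) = (v - 3)*(v + 4)*(v - 1)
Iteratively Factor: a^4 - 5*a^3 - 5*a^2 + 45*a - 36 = (a + 3)*(a^3 - 8*a^2 + 19*a - 12) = (a - 1)*(a + 3)*(a^2 - 7*a + 12) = (a - 4)*(a - 1)*(a + 3)*(a - 3)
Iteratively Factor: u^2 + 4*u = (u + 4)*(u)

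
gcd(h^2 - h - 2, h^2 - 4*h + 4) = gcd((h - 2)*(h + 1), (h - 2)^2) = h - 2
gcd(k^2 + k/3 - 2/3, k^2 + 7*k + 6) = k + 1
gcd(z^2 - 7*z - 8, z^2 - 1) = z + 1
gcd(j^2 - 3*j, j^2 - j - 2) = 1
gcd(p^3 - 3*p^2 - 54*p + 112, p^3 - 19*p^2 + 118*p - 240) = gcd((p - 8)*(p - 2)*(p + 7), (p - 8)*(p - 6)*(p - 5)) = p - 8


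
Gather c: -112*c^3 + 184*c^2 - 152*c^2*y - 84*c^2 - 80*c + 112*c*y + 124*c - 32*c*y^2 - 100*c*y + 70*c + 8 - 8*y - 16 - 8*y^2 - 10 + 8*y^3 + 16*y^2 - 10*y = -112*c^3 + c^2*(100 - 152*y) + c*(-32*y^2 + 12*y + 114) + 8*y^3 + 8*y^2 - 18*y - 18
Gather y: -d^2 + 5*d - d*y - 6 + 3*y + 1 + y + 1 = -d^2 + 5*d + y*(4 - d) - 4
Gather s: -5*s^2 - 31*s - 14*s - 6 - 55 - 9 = -5*s^2 - 45*s - 70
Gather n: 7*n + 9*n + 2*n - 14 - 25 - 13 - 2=18*n - 54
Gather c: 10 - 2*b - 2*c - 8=-2*b - 2*c + 2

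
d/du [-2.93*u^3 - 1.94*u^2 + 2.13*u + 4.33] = -8.79*u^2 - 3.88*u + 2.13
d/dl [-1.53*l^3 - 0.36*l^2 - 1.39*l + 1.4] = -4.59*l^2 - 0.72*l - 1.39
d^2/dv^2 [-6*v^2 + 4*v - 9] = -12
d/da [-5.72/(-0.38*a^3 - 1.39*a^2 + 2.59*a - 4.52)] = (-6.5208*a^2 - 15.9016*a + 14.8148)/(0.38*a^3 + 1.39*a^2 - 2.59*a + 4.52)^2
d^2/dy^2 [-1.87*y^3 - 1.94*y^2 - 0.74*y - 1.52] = -11.22*y - 3.88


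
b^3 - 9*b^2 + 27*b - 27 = (b - 3)^3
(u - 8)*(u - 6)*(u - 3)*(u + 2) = u^4 - 15*u^3 + 56*u^2 + 36*u - 288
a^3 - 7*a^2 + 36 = (a - 6)*(a - 3)*(a + 2)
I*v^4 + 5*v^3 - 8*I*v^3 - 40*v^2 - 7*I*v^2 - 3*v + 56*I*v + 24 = (v - 8)*(v - 3*I)*(v - I)*(I*v + 1)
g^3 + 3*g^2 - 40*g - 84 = (g - 6)*(g + 2)*(g + 7)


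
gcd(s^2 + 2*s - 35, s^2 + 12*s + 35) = s + 7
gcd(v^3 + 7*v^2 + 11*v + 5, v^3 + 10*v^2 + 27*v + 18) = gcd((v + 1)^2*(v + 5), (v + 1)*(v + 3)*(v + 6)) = v + 1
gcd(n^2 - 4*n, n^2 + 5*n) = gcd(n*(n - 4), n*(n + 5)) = n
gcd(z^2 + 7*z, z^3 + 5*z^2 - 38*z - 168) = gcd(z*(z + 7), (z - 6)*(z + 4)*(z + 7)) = z + 7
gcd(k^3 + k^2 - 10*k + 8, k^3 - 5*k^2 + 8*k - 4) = k^2 - 3*k + 2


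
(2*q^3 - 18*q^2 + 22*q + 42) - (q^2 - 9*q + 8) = 2*q^3 - 19*q^2 + 31*q + 34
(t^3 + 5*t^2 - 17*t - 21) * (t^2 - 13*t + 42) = t^5 - 8*t^4 - 40*t^3 + 410*t^2 - 441*t - 882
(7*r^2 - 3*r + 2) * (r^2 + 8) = 7*r^4 - 3*r^3 + 58*r^2 - 24*r + 16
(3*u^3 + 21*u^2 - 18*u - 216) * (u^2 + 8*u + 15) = 3*u^5 + 45*u^4 + 195*u^3 - 45*u^2 - 1998*u - 3240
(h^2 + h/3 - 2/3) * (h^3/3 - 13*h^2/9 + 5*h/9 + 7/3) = h^5/3 - 4*h^4/3 - 4*h^3/27 + 94*h^2/27 + 11*h/27 - 14/9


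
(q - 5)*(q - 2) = q^2 - 7*q + 10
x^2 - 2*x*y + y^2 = (-x + y)^2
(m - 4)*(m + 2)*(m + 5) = m^3 + 3*m^2 - 18*m - 40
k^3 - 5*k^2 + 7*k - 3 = (k - 3)*(k - 1)^2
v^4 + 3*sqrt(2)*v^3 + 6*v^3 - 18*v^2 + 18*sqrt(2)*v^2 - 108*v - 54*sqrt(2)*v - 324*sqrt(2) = (v + 6)*(v - 3*sqrt(2))*(v + 3*sqrt(2))^2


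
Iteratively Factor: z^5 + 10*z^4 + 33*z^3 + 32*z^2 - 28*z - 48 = (z + 3)*(z^4 + 7*z^3 + 12*z^2 - 4*z - 16) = (z + 3)*(z + 4)*(z^3 + 3*z^2 - 4) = (z + 2)*(z + 3)*(z + 4)*(z^2 + z - 2) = (z + 2)^2*(z + 3)*(z + 4)*(z - 1)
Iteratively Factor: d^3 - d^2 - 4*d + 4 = (d - 2)*(d^2 + d - 2) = (d - 2)*(d + 2)*(d - 1)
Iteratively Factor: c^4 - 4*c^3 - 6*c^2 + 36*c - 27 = (c + 3)*(c^3 - 7*c^2 + 15*c - 9) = (c - 3)*(c + 3)*(c^2 - 4*c + 3) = (c - 3)*(c - 1)*(c + 3)*(c - 3)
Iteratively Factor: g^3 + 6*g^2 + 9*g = (g + 3)*(g^2 + 3*g) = g*(g + 3)*(g + 3)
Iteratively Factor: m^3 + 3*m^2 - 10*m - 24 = (m + 2)*(m^2 + m - 12) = (m - 3)*(m + 2)*(m + 4)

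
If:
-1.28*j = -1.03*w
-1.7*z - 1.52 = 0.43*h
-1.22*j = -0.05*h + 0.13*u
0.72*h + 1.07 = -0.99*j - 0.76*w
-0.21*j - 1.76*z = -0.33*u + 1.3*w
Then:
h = -1.79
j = 0.11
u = -1.74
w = 0.14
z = -0.44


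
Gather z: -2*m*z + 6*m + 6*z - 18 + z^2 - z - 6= 6*m + z^2 + z*(5 - 2*m) - 24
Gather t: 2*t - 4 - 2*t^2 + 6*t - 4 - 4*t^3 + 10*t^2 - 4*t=-4*t^3 + 8*t^2 + 4*t - 8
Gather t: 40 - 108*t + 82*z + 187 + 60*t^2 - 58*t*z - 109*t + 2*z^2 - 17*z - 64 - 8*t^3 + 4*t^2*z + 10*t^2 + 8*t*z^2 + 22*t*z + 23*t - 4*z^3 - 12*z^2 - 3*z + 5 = -8*t^3 + t^2*(4*z + 70) + t*(8*z^2 - 36*z - 194) - 4*z^3 - 10*z^2 + 62*z + 168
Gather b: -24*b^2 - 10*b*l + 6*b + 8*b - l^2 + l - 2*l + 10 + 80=-24*b^2 + b*(14 - 10*l) - l^2 - l + 90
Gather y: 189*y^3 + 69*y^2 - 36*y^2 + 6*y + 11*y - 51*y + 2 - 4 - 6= 189*y^3 + 33*y^2 - 34*y - 8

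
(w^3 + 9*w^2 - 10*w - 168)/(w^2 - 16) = (w^2 + 13*w + 42)/(w + 4)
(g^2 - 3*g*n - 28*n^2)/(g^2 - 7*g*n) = (g + 4*n)/g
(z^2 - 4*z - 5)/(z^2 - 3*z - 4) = (z - 5)/(z - 4)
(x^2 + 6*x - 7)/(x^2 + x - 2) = (x + 7)/(x + 2)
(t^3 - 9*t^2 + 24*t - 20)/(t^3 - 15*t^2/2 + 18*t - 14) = 2*(t - 5)/(2*t - 7)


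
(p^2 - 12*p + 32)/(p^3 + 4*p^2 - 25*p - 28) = (p - 8)/(p^2 + 8*p + 7)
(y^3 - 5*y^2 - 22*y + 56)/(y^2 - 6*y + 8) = (y^2 - 3*y - 28)/(y - 4)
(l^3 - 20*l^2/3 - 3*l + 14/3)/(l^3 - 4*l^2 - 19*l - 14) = (l - 2/3)/(l + 2)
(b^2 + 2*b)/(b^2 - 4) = b/(b - 2)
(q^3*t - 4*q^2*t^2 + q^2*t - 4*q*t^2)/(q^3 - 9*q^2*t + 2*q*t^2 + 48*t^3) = q*t*(q^2 - 4*q*t + q - 4*t)/(q^3 - 9*q^2*t + 2*q*t^2 + 48*t^3)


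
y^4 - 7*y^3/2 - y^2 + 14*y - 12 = (y - 2)^2*(y - 3/2)*(y + 2)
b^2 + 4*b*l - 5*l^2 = (b - l)*(b + 5*l)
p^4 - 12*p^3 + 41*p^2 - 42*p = p*(p - 7)*(p - 3)*(p - 2)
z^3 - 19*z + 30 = (z - 3)*(z - 2)*(z + 5)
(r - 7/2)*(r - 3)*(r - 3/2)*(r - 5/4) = r^4 - 37*r^3/4 + 121*r^2/4 - 657*r/16 + 315/16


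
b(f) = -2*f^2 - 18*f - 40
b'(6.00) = -42.00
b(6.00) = -220.00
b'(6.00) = -42.00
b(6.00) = -220.00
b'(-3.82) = -2.72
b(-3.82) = -0.42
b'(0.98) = -21.92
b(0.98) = -59.56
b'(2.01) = -26.04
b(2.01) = -84.26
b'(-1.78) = -10.88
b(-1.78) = -14.30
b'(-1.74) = -11.04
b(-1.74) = -14.74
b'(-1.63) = -11.48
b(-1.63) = -15.97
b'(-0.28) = -16.88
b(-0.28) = -35.12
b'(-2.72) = -7.12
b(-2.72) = -5.84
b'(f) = -4*f - 18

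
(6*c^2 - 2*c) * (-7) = -42*c^2 + 14*c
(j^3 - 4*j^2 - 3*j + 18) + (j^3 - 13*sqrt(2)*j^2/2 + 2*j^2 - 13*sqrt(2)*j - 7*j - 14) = 2*j^3 - 13*sqrt(2)*j^2/2 - 2*j^2 - 13*sqrt(2)*j - 10*j + 4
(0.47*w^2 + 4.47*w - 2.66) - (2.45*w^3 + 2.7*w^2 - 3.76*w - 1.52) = -2.45*w^3 - 2.23*w^2 + 8.23*w - 1.14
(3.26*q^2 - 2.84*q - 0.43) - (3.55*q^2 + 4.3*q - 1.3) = -0.29*q^2 - 7.14*q + 0.87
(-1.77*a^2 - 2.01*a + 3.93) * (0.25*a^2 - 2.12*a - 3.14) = -0.4425*a^4 + 3.2499*a^3 + 10.8015*a^2 - 2.0202*a - 12.3402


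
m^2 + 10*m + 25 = (m + 5)^2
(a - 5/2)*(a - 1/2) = a^2 - 3*a + 5/4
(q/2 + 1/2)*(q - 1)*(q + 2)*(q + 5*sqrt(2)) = q^4/2 + q^3 + 5*sqrt(2)*q^3/2 - q^2/2 + 5*sqrt(2)*q^2 - 5*sqrt(2)*q/2 - q - 5*sqrt(2)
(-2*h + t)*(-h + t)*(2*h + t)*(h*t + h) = 4*h^4*t + 4*h^4 - 4*h^3*t^2 - 4*h^3*t - h^2*t^3 - h^2*t^2 + h*t^4 + h*t^3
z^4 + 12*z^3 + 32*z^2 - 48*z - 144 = (z - 2)*(z + 2)*(z + 6)^2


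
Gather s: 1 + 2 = 3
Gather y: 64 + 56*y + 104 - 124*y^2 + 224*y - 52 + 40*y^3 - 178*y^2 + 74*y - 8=40*y^3 - 302*y^2 + 354*y + 108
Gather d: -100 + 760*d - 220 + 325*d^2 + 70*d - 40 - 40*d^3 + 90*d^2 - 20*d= -40*d^3 + 415*d^2 + 810*d - 360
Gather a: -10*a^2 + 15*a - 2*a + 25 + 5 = -10*a^2 + 13*a + 30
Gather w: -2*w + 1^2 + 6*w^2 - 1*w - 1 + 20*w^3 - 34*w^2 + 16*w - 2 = 20*w^3 - 28*w^2 + 13*w - 2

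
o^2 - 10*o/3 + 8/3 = (o - 2)*(o - 4/3)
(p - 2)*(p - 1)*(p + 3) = p^3 - 7*p + 6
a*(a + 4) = a^2 + 4*a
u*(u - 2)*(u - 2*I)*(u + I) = u^4 - 2*u^3 - I*u^3 + 2*u^2 + 2*I*u^2 - 4*u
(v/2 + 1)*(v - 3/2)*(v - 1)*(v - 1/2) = v^4/2 - v^3/2 - 13*v^2/8 + 19*v/8 - 3/4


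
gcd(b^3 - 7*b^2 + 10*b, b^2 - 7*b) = b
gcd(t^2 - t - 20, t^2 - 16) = t + 4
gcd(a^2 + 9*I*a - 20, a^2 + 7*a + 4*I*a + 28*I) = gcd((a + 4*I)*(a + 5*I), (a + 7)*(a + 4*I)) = a + 4*I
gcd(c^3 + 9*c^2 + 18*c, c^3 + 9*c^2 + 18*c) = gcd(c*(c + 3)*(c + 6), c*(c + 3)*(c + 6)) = c^3 + 9*c^2 + 18*c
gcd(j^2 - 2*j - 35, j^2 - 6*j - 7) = j - 7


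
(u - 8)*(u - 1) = u^2 - 9*u + 8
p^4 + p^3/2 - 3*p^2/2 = p^2*(p - 1)*(p + 3/2)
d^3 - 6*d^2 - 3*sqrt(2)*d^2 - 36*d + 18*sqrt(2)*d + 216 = (d - 6)*(d - 6*sqrt(2))*(d + 3*sqrt(2))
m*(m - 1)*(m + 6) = m^3 + 5*m^2 - 6*m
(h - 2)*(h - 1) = h^2 - 3*h + 2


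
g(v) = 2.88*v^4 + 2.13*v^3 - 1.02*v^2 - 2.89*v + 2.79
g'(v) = 11.52*v^3 + 6.39*v^2 - 2.04*v - 2.89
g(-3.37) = 290.88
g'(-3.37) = -364.35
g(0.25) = 2.05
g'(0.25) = -2.82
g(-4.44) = 928.32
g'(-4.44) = -876.19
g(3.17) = 342.05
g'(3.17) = 421.83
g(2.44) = 122.69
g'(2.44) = 197.52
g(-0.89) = 4.86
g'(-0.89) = -4.13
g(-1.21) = 7.19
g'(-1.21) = -11.47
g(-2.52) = 85.65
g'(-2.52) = -141.52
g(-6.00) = 3255.81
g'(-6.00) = -2248.93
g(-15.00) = 138427.89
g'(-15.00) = -37414.54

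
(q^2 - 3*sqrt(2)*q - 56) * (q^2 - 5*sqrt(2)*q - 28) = q^4 - 8*sqrt(2)*q^3 - 54*q^2 + 364*sqrt(2)*q + 1568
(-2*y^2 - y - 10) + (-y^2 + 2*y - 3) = -3*y^2 + y - 13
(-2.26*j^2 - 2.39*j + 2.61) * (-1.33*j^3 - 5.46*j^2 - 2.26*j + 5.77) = 3.0058*j^5 + 15.5183*j^4 + 14.6857*j^3 - 21.8894*j^2 - 19.6889*j + 15.0597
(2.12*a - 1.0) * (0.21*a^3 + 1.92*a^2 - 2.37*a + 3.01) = 0.4452*a^4 + 3.8604*a^3 - 6.9444*a^2 + 8.7512*a - 3.01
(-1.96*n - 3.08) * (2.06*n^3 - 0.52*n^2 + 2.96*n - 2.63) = -4.0376*n^4 - 5.3256*n^3 - 4.2*n^2 - 3.962*n + 8.1004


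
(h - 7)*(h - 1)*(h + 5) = h^3 - 3*h^2 - 33*h + 35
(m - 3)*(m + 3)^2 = m^3 + 3*m^2 - 9*m - 27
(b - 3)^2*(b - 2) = b^3 - 8*b^2 + 21*b - 18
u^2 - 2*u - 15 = (u - 5)*(u + 3)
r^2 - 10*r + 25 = (r - 5)^2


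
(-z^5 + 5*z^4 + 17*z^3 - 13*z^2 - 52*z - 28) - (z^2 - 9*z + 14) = -z^5 + 5*z^4 + 17*z^3 - 14*z^2 - 43*z - 42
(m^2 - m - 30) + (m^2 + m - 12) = 2*m^2 - 42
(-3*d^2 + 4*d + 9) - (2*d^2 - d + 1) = -5*d^2 + 5*d + 8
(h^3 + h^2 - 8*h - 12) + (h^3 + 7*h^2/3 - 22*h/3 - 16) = 2*h^3 + 10*h^2/3 - 46*h/3 - 28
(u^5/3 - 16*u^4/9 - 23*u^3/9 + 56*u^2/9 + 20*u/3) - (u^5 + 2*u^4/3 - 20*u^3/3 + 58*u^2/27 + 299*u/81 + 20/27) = -2*u^5/3 - 22*u^4/9 + 37*u^3/9 + 110*u^2/27 + 241*u/81 - 20/27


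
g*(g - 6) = g^2 - 6*g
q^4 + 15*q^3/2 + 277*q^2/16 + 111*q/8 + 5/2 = (q + 1/4)*(q + 5/4)*(q + 2)*(q + 4)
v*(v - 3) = v^2 - 3*v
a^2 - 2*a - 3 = (a - 3)*(a + 1)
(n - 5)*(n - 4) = n^2 - 9*n + 20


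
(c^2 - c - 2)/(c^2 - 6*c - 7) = (c - 2)/(c - 7)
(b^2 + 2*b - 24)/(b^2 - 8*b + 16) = (b + 6)/(b - 4)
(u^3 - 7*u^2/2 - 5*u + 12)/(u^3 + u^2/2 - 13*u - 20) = (2*u - 3)/(2*u + 5)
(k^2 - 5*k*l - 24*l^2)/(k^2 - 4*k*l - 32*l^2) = (k + 3*l)/(k + 4*l)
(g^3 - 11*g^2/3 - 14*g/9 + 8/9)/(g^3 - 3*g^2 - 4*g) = (g^2 + g/3 - 2/9)/(g*(g + 1))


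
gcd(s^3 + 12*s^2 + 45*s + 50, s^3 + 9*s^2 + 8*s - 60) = s + 5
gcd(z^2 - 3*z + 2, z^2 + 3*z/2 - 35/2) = 1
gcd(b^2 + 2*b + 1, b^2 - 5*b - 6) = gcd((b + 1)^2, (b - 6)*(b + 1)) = b + 1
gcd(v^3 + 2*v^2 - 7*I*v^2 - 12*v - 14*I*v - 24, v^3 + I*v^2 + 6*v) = 1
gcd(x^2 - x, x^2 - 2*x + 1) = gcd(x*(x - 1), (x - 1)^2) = x - 1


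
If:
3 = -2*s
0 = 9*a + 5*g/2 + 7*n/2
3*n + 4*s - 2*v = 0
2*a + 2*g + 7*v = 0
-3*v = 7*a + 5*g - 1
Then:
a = -1295/977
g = 2156/977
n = 1790/977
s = -3/2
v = -246/977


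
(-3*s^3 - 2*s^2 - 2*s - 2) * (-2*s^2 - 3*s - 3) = 6*s^5 + 13*s^4 + 19*s^3 + 16*s^2 + 12*s + 6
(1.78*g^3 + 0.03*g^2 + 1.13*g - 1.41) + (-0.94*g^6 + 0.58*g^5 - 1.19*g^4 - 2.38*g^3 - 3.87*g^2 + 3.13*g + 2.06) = -0.94*g^6 + 0.58*g^5 - 1.19*g^4 - 0.6*g^3 - 3.84*g^2 + 4.26*g + 0.65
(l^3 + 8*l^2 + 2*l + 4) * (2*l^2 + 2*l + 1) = 2*l^5 + 18*l^4 + 21*l^3 + 20*l^2 + 10*l + 4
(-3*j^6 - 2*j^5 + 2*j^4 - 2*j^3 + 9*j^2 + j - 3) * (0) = 0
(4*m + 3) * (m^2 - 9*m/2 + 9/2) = 4*m^3 - 15*m^2 + 9*m/2 + 27/2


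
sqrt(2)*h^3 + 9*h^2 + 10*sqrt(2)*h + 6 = (h + sqrt(2))*(h + 3*sqrt(2))*(sqrt(2)*h + 1)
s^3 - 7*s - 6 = (s - 3)*(s + 1)*(s + 2)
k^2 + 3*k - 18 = (k - 3)*(k + 6)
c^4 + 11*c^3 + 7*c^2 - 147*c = c*(c - 3)*(c + 7)^2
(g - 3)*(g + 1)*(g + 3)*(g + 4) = g^4 + 5*g^3 - 5*g^2 - 45*g - 36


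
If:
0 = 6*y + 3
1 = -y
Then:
No Solution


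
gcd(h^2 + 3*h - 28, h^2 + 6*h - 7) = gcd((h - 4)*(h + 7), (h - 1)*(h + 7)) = h + 7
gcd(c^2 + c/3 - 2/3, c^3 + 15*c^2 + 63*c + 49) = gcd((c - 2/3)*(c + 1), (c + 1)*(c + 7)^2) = c + 1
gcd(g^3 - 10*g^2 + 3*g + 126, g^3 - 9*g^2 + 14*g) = g - 7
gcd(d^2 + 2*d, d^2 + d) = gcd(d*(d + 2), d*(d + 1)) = d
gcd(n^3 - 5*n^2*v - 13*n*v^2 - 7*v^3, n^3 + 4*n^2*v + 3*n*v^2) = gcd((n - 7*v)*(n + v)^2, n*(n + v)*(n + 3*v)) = n + v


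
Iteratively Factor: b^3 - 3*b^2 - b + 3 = (b + 1)*(b^2 - 4*b + 3) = (b - 3)*(b + 1)*(b - 1)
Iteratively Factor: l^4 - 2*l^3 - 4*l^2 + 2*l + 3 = (l + 1)*(l^3 - 3*l^2 - l + 3) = (l + 1)^2*(l^2 - 4*l + 3) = (l - 3)*(l + 1)^2*(l - 1)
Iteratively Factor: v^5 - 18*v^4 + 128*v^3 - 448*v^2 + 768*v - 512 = (v - 4)*(v^4 - 14*v^3 + 72*v^2 - 160*v + 128) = (v - 4)^2*(v^3 - 10*v^2 + 32*v - 32) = (v - 4)^2*(v - 2)*(v^2 - 8*v + 16) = (v - 4)^3*(v - 2)*(v - 4)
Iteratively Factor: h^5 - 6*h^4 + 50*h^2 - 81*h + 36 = (h - 1)*(h^4 - 5*h^3 - 5*h^2 + 45*h - 36) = (h - 1)*(h + 3)*(h^3 - 8*h^2 + 19*h - 12) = (h - 1)^2*(h + 3)*(h^2 - 7*h + 12) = (h - 4)*(h - 1)^2*(h + 3)*(h - 3)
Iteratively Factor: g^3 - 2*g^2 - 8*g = (g + 2)*(g^2 - 4*g) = g*(g + 2)*(g - 4)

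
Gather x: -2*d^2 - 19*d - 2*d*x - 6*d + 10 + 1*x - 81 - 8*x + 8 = -2*d^2 - 25*d + x*(-2*d - 7) - 63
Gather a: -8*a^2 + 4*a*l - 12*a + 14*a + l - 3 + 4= -8*a^2 + a*(4*l + 2) + l + 1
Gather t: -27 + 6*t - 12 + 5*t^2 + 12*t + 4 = 5*t^2 + 18*t - 35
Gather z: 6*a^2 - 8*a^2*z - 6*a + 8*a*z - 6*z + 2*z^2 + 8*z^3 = 6*a^2 - 6*a + 8*z^3 + 2*z^2 + z*(-8*a^2 + 8*a - 6)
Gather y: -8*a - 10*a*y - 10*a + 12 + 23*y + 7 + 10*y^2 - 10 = -18*a + 10*y^2 + y*(23 - 10*a) + 9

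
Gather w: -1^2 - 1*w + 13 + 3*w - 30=2*w - 18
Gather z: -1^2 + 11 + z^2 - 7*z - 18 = z^2 - 7*z - 8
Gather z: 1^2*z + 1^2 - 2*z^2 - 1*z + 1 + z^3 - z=z^3 - 2*z^2 - z + 2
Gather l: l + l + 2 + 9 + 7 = 2*l + 18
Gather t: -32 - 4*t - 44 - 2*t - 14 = -6*t - 90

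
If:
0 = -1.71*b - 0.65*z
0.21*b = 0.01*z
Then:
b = 0.00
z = 0.00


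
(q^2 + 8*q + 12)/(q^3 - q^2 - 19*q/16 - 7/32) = 32*(q^2 + 8*q + 12)/(32*q^3 - 32*q^2 - 38*q - 7)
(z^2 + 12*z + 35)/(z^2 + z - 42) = (z + 5)/(z - 6)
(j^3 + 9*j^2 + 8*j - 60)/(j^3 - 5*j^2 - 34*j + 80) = (j + 6)/(j - 8)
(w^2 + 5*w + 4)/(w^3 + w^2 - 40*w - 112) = (w + 1)/(w^2 - 3*w - 28)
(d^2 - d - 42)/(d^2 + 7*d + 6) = (d - 7)/(d + 1)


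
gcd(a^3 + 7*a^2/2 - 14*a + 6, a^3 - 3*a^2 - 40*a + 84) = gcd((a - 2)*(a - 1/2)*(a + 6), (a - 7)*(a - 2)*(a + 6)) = a^2 + 4*a - 12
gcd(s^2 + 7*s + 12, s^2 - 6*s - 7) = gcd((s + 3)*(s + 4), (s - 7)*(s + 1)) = 1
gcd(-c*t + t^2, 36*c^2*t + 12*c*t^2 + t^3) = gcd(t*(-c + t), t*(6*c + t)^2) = t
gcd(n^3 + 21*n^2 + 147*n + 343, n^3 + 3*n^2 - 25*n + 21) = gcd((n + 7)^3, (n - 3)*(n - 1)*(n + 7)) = n + 7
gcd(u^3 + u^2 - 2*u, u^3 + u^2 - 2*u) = u^3 + u^2 - 2*u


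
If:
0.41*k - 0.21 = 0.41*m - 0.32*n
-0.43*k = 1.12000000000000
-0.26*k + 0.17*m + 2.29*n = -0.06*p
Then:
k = -2.60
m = -0.0193295077016007*p - 3.16431486307095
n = -0.0247659317426759*p - 0.06081911598407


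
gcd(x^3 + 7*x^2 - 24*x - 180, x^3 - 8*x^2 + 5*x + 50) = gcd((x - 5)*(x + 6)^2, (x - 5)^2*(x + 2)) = x - 5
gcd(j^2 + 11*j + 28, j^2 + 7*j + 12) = j + 4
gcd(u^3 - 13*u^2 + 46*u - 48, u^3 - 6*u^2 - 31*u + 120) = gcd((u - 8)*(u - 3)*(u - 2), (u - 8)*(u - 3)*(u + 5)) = u^2 - 11*u + 24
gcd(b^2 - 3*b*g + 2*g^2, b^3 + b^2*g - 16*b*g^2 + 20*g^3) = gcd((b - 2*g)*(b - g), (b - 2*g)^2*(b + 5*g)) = b - 2*g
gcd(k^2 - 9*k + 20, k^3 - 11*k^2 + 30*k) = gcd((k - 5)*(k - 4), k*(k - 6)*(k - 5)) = k - 5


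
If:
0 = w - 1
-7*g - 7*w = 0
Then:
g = -1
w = 1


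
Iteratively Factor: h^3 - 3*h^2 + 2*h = (h - 1)*(h^2 - 2*h) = h*(h - 1)*(h - 2)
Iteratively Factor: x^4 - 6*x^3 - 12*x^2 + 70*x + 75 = (x - 5)*(x^3 - x^2 - 17*x - 15) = (x - 5)^2*(x^2 + 4*x + 3) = (x - 5)^2*(x + 3)*(x + 1)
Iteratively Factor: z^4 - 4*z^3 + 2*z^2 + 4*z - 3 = (z - 1)*(z^3 - 3*z^2 - z + 3) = (z - 3)*(z - 1)*(z^2 - 1) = (z - 3)*(z - 1)^2*(z + 1)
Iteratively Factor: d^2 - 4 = (d + 2)*(d - 2)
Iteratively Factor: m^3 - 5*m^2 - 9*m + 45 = (m + 3)*(m^2 - 8*m + 15) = (m - 5)*(m + 3)*(m - 3)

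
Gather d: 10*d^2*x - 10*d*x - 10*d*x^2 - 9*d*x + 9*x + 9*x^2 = 10*d^2*x + d*(-10*x^2 - 19*x) + 9*x^2 + 9*x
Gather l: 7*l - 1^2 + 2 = 7*l + 1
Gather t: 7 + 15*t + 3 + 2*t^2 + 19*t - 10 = 2*t^2 + 34*t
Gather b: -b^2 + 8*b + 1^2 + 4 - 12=-b^2 + 8*b - 7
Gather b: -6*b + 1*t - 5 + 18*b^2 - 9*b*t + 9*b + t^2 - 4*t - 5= 18*b^2 + b*(3 - 9*t) + t^2 - 3*t - 10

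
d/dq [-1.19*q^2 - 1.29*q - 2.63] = -2.38*q - 1.29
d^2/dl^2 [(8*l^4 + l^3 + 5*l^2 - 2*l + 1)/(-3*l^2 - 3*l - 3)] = 2*(-8*l^6 - 24*l^5 - 48*l^4 - 57*l^3 - 39*l^2 - 12*l - 7)/(3*(l^6 + 3*l^5 + 6*l^4 + 7*l^3 + 6*l^2 + 3*l + 1))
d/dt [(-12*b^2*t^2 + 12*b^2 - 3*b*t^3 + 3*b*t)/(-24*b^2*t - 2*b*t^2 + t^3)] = 6*b*(3*b*t^2 + 3*b - t)/(t^2*(36*b^2 - 12*b*t + t^2))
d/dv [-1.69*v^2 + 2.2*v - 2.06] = 2.2 - 3.38*v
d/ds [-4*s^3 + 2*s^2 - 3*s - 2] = -12*s^2 + 4*s - 3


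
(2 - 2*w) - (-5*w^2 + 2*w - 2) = 5*w^2 - 4*w + 4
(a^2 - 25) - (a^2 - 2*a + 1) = 2*a - 26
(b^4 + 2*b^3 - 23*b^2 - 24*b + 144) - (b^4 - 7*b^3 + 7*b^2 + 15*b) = 9*b^3 - 30*b^2 - 39*b + 144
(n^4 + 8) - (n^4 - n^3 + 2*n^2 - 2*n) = n^3 - 2*n^2 + 2*n + 8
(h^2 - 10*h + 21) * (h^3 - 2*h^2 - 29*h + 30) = h^5 - 12*h^4 + 12*h^3 + 278*h^2 - 909*h + 630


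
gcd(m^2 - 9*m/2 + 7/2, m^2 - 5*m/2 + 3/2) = m - 1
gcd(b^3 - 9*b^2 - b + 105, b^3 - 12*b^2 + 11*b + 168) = b^2 - 4*b - 21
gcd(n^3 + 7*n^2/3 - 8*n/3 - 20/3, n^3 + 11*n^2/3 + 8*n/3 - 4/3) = n^2 + 4*n + 4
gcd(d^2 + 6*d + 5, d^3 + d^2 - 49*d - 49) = d + 1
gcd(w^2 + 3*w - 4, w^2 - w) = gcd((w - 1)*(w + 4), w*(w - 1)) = w - 1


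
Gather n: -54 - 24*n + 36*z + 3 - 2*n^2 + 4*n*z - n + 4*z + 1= -2*n^2 + n*(4*z - 25) + 40*z - 50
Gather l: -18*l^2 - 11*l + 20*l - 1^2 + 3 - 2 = -18*l^2 + 9*l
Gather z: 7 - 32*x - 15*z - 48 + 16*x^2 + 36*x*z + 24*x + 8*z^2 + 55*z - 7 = 16*x^2 - 8*x + 8*z^2 + z*(36*x + 40) - 48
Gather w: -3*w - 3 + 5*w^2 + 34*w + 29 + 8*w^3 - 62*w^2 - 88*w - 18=8*w^3 - 57*w^2 - 57*w + 8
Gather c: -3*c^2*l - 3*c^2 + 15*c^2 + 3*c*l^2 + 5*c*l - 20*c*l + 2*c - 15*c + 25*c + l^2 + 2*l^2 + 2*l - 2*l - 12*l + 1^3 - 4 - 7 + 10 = c^2*(12 - 3*l) + c*(3*l^2 - 15*l + 12) + 3*l^2 - 12*l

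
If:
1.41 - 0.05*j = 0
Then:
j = 28.20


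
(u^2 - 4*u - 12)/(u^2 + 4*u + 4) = (u - 6)/(u + 2)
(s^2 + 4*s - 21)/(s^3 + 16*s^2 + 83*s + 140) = (s - 3)/(s^2 + 9*s + 20)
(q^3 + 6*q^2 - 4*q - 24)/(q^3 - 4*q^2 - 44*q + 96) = (q + 2)/(q - 8)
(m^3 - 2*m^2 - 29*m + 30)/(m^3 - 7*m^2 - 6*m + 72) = (m^2 + 4*m - 5)/(m^2 - m - 12)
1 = 1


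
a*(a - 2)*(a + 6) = a^3 + 4*a^2 - 12*a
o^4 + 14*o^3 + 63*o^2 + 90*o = o*(o + 3)*(o + 5)*(o + 6)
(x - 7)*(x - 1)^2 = x^3 - 9*x^2 + 15*x - 7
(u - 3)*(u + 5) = u^2 + 2*u - 15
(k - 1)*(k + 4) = k^2 + 3*k - 4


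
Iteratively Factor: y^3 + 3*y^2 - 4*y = (y - 1)*(y^2 + 4*y) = (y - 1)*(y + 4)*(y)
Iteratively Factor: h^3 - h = (h + 1)*(h^2 - h) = h*(h + 1)*(h - 1)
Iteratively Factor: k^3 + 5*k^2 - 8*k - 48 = (k - 3)*(k^2 + 8*k + 16) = (k - 3)*(k + 4)*(k + 4)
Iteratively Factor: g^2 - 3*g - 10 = (g + 2)*(g - 5)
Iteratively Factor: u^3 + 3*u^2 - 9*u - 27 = (u - 3)*(u^2 + 6*u + 9) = (u - 3)*(u + 3)*(u + 3)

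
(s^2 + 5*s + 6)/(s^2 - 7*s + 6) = (s^2 + 5*s + 6)/(s^2 - 7*s + 6)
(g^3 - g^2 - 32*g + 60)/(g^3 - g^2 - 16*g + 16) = (g^3 - g^2 - 32*g + 60)/(g^3 - g^2 - 16*g + 16)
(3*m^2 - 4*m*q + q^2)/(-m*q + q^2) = (-3*m + q)/q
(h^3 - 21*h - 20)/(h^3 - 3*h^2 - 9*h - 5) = (h + 4)/(h + 1)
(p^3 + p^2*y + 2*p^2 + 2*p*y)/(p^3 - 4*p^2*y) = (p^2 + p*y + 2*p + 2*y)/(p*(p - 4*y))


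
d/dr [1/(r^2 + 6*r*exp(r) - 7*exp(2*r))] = 2*(-3*r*exp(r) - r + 7*exp(2*r) - 3*exp(r))/(r^2 + 6*r*exp(r) - 7*exp(2*r))^2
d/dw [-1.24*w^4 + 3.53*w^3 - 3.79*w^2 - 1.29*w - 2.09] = -4.96*w^3 + 10.59*w^2 - 7.58*w - 1.29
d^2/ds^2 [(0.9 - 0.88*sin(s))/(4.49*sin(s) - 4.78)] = (0.742646000000001*sin(s)^2 + 0.790611999999999*sin(s) - 1.485292)/(90.518849*sin(s)^3 - 289.095834*sin(s)^2 + 307.767948*sin(s) - 109.215352)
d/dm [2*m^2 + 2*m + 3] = 4*m + 2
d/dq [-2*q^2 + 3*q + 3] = 3 - 4*q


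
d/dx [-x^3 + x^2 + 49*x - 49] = -3*x^2 + 2*x + 49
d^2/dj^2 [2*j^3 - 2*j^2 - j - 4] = 12*j - 4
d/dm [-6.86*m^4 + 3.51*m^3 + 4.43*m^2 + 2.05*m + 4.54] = -27.44*m^3 + 10.53*m^2 + 8.86*m + 2.05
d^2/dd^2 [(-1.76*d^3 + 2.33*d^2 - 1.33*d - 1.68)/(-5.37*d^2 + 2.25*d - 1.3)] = (5.6843418860808e-14*d^5 + 13.648584*d^3 + 357.382332*d^2 - 159.65358*d - 6.54106)/(154.854153*d^6 - 194.649075*d^5 + 194.020785*d^4 - 105.634125*d^3 + 46.96965*d^2 - 11.4075*d + 2.197)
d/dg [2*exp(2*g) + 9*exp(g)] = (4*exp(g) + 9)*exp(g)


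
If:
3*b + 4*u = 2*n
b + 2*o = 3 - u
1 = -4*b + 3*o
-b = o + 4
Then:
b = -13/7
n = 31/2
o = -15/7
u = 64/7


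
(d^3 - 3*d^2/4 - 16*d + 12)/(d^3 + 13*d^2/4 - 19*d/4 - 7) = (4*d^2 - 19*d + 12)/(4*d^2 - 3*d - 7)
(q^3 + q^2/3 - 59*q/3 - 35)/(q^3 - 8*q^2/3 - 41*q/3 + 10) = (3*q + 7)/(3*q - 2)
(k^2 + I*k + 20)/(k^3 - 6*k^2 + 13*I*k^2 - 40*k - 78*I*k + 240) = (k - 4*I)/(k^2 + k*(-6 + 8*I) - 48*I)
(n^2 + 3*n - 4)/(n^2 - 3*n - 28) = (n - 1)/(n - 7)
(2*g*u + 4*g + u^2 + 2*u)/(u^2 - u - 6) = (2*g + u)/(u - 3)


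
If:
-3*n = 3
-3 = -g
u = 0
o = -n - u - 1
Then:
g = 3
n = -1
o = 0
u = 0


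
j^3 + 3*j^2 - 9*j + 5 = (j - 1)^2*(j + 5)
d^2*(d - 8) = d^3 - 8*d^2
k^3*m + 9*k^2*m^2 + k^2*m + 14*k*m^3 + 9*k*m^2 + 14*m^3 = (k + 2*m)*(k + 7*m)*(k*m + m)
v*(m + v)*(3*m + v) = 3*m^2*v + 4*m*v^2 + v^3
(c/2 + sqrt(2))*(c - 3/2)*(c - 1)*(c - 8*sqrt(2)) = c^4/2 - 3*sqrt(2)*c^3 - 5*c^3/4 - 61*c^2/4 + 15*sqrt(2)*c^2/2 - 9*sqrt(2)*c/2 + 40*c - 24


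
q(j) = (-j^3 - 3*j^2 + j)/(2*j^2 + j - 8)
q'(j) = (-4*j - 1)*(-j^3 - 3*j^2 + j)/(2*j^2 + j - 8)^2 + (-3*j^2 - 6*j + 1)/(2*j^2 + j - 8)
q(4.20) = -3.90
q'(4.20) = -0.24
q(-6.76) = 2.15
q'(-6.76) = -0.51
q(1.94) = -11.35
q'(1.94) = 52.82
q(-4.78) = 1.09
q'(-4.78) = -0.58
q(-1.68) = 1.34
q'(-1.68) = -2.55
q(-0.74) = 0.26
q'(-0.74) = -0.56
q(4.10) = -3.88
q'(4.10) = -0.22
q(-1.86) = 1.97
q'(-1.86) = -4.93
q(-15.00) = 6.29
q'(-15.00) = -0.50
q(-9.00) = 3.29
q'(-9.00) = -0.50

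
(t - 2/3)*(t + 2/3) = t^2 - 4/9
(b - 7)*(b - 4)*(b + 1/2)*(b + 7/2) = b^4 - 7*b^3 - 57*b^2/4 + 371*b/4 + 49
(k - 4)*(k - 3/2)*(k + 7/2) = k^3 - 2*k^2 - 53*k/4 + 21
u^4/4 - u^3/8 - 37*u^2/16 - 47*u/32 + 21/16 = (u/4 + 1/2)*(u - 7/2)*(u - 1/2)*(u + 3/2)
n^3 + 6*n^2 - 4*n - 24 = (n - 2)*(n + 2)*(n + 6)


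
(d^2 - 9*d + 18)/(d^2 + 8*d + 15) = (d^2 - 9*d + 18)/(d^2 + 8*d + 15)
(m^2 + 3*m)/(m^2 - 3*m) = (m + 3)/(m - 3)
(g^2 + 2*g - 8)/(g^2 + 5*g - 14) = (g + 4)/(g + 7)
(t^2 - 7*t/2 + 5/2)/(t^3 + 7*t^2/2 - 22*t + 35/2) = 1/(t + 7)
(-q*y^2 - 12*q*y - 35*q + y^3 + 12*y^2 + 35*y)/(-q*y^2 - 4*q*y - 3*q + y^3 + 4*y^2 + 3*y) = (y^2 + 12*y + 35)/(y^2 + 4*y + 3)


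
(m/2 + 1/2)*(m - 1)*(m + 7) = m^3/2 + 7*m^2/2 - m/2 - 7/2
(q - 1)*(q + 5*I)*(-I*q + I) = -I*q^3 + 5*q^2 + 2*I*q^2 - 10*q - I*q + 5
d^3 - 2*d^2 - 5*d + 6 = (d - 3)*(d - 1)*(d + 2)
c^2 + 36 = (c - 6*I)*(c + 6*I)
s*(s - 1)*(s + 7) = s^3 + 6*s^2 - 7*s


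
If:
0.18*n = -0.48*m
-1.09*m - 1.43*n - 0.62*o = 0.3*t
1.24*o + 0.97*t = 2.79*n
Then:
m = -0.02871184687015*t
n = 0.0765649249870667*t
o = -0.609986983295229*t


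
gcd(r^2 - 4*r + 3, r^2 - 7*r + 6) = r - 1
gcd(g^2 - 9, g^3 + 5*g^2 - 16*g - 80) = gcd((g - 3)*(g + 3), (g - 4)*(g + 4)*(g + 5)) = 1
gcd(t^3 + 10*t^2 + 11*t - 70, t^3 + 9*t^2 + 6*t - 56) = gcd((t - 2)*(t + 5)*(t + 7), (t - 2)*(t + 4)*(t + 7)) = t^2 + 5*t - 14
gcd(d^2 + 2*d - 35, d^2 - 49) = d + 7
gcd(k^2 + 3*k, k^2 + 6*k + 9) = k + 3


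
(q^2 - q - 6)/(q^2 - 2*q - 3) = (q + 2)/(q + 1)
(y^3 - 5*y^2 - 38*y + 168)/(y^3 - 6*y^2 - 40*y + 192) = (y - 7)/(y - 8)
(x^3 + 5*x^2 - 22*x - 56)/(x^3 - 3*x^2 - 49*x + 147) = (x^2 - 2*x - 8)/(x^2 - 10*x + 21)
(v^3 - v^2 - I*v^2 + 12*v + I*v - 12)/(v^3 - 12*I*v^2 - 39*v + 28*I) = (v^2 + v*(-1 + 3*I) - 3*I)/(v^2 - 8*I*v - 7)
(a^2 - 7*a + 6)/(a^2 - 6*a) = (a - 1)/a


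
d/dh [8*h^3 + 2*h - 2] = 24*h^2 + 2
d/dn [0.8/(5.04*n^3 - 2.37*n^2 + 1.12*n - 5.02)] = (-12.096*n^2 + 3.792*n - 0.896)/(5.04*n^3 - 2.37*n^2 + 1.12*n - 5.02)^2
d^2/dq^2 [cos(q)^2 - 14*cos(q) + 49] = 14*cos(q) - 2*cos(2*q)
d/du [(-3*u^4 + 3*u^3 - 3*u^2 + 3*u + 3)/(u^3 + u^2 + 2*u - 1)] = 3*(-u^6 - 2*u^5 - 4*u^4 + 6*u^3 - 9*u^2 - 3)/(u^6 + 2*u^5 + 5*u^4 + 2*u^3 + 2*u^2 - 4*u + 1)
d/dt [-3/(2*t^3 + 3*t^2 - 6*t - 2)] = 18*(t^2 + t - 1)/(2*t^3 + 3*t^2 - 6*t - 2)^2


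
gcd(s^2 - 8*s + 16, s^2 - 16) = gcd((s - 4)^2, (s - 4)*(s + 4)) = s - 4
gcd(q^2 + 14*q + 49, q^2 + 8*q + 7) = q + 7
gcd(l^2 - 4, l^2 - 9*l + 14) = l - 2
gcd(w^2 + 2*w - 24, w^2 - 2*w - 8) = w - 4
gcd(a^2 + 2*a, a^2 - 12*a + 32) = 1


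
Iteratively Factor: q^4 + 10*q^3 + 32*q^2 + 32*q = (q)*(q^3 + 10*q^2 + 32*q + 32) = q*(q + 4)*(q^2 + 6*q + 8) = q*(q + 4)^2*(q + 2)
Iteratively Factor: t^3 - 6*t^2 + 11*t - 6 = (t - 2)*(t^2 - 4*t + 3) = (t - 3)*(t - 2)*(t - 1)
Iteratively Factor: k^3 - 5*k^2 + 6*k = (k - 3)*(k^2 - 2*k) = (k - 3)*(k - 2)*(k)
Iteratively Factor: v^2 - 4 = (v + 2)*(v - 2)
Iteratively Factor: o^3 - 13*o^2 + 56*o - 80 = (o - 4)*(o^2 - 9*o + 20) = (o - 4)^2*(o - 5)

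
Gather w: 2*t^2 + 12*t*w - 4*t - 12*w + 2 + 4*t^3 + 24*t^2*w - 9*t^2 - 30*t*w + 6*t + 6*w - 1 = 4*t^3 - 7*t^2 + 2*t + w*(24*t^2 - 18*t - 6) + 1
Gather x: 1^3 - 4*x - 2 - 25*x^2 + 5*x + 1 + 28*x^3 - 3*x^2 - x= 28*x^3 - 28*x^2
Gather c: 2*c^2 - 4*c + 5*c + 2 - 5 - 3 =2*c^2 + c - 6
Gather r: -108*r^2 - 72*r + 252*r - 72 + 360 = -108*r^2 + 180*r + 288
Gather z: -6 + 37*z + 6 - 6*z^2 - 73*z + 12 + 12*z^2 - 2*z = 6*z^2 - 38*z + 12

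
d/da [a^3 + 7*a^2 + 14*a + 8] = 3*a^2 + 14*a + 14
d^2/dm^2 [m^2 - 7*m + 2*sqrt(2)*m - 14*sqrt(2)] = 2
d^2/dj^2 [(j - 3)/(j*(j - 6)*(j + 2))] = 2*(3*j^5 - 30*j^4 + 124*j^3 - 36*j^2 - 432*j - 432)/(j^3*(j^6 - 12*j^5 + 12*j^4 + 224*j^3 - 144*j^2 - 1728*j - 1728))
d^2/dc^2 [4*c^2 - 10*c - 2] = 8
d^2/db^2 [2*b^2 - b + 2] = 4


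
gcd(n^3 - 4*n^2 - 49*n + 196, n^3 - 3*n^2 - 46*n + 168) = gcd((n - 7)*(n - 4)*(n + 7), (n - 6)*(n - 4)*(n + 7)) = n^2 + 3*n - 28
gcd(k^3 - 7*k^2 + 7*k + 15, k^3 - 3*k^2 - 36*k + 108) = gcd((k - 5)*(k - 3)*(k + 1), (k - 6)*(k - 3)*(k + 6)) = k - 3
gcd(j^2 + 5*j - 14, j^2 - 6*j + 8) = j - 2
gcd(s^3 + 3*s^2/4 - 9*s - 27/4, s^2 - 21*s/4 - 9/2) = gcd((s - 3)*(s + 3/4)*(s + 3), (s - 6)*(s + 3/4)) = s + 3/4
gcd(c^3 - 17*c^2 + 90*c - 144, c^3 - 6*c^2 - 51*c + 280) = c - 8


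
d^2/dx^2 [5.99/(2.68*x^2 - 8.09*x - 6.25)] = (86.045152*x^2 - 259.740776*x - 5.99*(5.36*x - 8.09)*(10.72*x - 16.18) - 200.665)/(-2.68*x^2 + 8.09*x + 6.25)^3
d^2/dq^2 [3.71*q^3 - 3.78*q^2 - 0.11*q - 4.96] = 22.26*q - 7.56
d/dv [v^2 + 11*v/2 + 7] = 2*v + 11/2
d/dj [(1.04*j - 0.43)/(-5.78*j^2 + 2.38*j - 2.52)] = (6.0112*j^2 - 4.9708*j - 1.5974)/(33.4084*j^4 - 27.5128*j^3 + 34.7956*j^2 - 11.9952*j + 6.3504)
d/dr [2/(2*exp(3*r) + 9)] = -12*exp(3*r)/(2*exp(3*r) + 9)^2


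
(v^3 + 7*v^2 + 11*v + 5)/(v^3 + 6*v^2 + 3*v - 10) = (v^2 + 2*v + 1)/(v^2 + v - 2)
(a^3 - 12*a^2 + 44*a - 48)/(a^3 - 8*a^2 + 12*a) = (a - 4)/a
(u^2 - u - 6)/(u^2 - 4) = (u - 3)/(u - 2)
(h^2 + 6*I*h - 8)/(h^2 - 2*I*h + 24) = (h + 2*I)/(h - 6*I)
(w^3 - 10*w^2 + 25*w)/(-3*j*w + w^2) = (-w^2 + 10*w - 25)/(3*j - w)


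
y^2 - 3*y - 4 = (y - 4)*(y + 1)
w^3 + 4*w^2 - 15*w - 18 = (w - 3)*(w + 1)*(w + 6)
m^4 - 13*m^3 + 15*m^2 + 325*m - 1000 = (m - 8)*(m - 5)^2*(m + 5)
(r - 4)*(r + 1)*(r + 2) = r^3 - r^2 - 10*r - 8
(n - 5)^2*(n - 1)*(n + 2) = n^4 - 9*n^3 + 13*n^2 + 45*n - 50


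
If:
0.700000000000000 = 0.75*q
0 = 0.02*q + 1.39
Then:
No Solution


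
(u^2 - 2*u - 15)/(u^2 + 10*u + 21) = (u - 5)/(u + 7)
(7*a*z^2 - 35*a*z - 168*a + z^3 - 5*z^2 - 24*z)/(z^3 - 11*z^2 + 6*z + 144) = (7*a + z)/(z - 6)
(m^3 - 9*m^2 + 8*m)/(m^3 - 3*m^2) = (m^2 - 9*m + 8)/(m*(m - 3))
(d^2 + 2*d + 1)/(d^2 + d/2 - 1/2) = 2*(d + 1)/(2*d - 1)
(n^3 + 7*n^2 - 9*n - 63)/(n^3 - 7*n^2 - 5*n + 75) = (n^2 + 4*n - 21)/(n^2 - 10*n + 25)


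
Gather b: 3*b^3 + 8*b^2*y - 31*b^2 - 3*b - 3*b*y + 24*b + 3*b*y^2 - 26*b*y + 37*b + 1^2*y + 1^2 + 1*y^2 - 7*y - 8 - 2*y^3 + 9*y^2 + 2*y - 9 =3*b^3 + b^2*(8*y - 31) + b*(3*y^2 - 29*y + 58) - 2*y^3 + 10*y^2 - 4*y - 16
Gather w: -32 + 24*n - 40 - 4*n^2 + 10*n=-4*n^2 + 34*n - 72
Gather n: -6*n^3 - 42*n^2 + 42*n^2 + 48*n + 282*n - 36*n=-6*n^3 + 294*n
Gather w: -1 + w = w - 1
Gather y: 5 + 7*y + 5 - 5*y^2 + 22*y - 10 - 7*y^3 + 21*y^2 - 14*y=-7*y^3 + 16*y^2 + 15*y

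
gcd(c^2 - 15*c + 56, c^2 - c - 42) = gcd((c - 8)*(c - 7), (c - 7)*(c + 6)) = c - 7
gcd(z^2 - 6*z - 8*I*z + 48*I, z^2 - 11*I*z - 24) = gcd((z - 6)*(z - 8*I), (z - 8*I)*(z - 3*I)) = z - 8*I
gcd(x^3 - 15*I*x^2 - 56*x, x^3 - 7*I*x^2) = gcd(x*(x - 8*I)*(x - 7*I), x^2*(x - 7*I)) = x^2 - 7*I*x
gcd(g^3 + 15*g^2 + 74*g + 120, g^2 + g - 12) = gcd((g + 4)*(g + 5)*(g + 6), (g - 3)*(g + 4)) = g + 4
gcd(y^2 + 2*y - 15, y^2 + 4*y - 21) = y - 3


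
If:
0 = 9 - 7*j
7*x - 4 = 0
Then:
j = 9/7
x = 4/7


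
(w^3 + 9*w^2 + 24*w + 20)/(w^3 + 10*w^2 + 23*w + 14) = (w^2 + 7*w + 10)/(w^2 + 8*w + 7)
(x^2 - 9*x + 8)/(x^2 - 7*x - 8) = (x - 1)/(x + 1)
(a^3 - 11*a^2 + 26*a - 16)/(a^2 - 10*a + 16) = a - 1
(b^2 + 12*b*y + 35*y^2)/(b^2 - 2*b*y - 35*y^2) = (-b - 7*y)/(-b + 7*y)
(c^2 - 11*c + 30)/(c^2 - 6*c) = (c - 5)/c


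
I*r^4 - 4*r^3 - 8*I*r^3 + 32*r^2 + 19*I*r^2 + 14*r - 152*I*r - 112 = (r - 8)*(r - 2*I)*(r + 7*I)*(I*r + 1)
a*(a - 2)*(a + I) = a^3 - 2*a^2 + I*a^2 - 2*I*a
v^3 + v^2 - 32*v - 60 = (v - 6)*(v + 2)*(v + 5)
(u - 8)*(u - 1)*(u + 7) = u^3 - 2*u^2 - 55*u + 56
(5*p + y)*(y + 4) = 5*p*y + 20*p + y^2 + 4*y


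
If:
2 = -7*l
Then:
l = -2/7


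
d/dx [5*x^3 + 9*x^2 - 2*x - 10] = 15*x^2 + 18*x - 2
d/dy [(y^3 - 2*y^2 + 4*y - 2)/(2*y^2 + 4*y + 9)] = (2*y^4 + 8*y^3 + 11*y^2 - 28*y + 44)/(4*y^4 + 16*y^3 + 52*y^2 + 72*y + 81)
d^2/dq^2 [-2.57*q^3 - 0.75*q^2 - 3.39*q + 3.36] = -15.42*q - 1.5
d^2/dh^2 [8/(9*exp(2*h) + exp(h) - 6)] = 8*(2*(18*exp(h) + 1)^2*exp(h) - (36*exp(h) + 1)*(9*exp(2*h) + exp(h) - 6))*exp(h)/(9*exp(2*h) + exp(h) - 6)^3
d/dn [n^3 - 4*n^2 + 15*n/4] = 3*n^2 - 8*n + 15/4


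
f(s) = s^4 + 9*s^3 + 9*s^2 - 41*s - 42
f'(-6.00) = -41.00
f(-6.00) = -120.00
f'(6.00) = 1903.00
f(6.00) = 3276.00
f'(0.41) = -28.81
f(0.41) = -56.65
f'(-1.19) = -30.93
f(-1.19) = 6.37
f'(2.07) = 147.43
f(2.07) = 9.88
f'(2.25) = 181.75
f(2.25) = 39.46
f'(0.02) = -40.63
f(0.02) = -42.82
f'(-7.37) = -308.37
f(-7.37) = 96.51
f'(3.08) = 387.45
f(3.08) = 270.05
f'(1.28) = 34.67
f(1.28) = -58.18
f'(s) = 4*s^3 + 27*s^2 + 18*s - 41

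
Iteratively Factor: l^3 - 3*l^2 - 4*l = (l)*(l^2 - 3*l - 4) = l*(l + 1)*(l - 4)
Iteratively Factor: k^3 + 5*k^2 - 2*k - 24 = (k - 2)*(k^2 + 7*k + 12) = (k - 2)*(k + 4)*(k + 3)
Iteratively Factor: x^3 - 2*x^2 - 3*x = (x)*(x^2 - 2*x - 3) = x*(x - 3)*(x + 1)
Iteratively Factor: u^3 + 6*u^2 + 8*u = (u + 4)*(u^2 + 2*u) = u*(u + 4)*(u + 2)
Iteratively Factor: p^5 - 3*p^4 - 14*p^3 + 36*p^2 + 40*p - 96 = (p - 2)*(p^4 - p^3 - 16*p^2 + 4*p + 48) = (p - 2)^2*(p^3 + p^2 - 14*p - 24) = (p - 2)^2*(p + 3)*(p^2 - 2*p - 8) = (p - 2)^2*(p + 2)*(p + 3)*(p - 4)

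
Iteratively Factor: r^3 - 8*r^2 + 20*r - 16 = (r - 2)*(r^2 - 6*r + 8) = (r - 4)*(r - 2)*(r - 2)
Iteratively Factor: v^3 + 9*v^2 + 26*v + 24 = (v + 4)*(v^2 + 5*v + 6) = (v + 2)*(v + 4)*(v + 3)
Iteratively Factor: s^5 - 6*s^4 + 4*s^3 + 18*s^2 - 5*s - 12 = (s + 1)*(s^4 - 7*s^3 + 11*s^2 + 7*s - 12) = (s - 1)*(s + 1)*(s^3 - 6*s^2 + 5*s + 12) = (s - 3)*(s - 1)*(s + 1)*(s^2 - 3*s - 4) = (s - 3)*(s - 1)*(s + 1)^2*(s - 4)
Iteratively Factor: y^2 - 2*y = (y - 2)*(y)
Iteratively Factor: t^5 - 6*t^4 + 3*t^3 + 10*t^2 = (t)*(t^4 - 6*t^3 + 3*t^2 + 10*t) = t*(t - 2)*(t^3 - 4*t^2 - 5*t) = t*(t - 5)*(t - 2)*(t^2 + t) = t*(t - 5)*(t - 2)*(t + 1)*(t)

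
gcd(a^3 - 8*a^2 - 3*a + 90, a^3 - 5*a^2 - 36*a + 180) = a^2 - 11*a + 30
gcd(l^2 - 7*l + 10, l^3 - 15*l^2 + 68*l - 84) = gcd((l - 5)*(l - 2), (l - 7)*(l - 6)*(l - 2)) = l - 2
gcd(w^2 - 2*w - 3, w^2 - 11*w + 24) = w - 3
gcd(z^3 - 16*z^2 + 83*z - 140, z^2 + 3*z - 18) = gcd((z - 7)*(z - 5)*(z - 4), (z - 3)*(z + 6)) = 1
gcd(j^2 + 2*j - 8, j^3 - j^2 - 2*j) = j - 2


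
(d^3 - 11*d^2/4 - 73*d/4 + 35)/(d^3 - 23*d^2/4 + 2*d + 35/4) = (d + 4)/(d + 1)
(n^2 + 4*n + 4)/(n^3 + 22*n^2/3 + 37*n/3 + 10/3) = 3*(n + 2)/(3*n^2 + 16*n + 5)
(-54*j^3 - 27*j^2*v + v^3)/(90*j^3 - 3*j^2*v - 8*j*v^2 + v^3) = (3*j + v)/(-5*j + v)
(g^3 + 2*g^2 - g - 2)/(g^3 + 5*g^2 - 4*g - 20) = (g^2 - 1)/(g^2 + 3*g - 10)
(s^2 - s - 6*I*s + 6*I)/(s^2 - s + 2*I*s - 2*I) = (s - 6*I)/(s + 2*I)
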